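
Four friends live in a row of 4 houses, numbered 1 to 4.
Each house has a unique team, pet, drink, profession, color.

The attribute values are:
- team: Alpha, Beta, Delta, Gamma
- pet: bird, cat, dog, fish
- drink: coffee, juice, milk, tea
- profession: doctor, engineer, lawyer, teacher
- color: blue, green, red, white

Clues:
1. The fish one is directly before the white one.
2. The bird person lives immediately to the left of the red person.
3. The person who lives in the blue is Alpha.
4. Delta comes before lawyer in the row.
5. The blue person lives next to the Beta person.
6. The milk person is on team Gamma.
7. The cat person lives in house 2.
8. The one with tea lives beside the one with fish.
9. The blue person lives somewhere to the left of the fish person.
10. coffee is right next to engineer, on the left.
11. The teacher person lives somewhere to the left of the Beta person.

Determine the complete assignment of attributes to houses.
Solution:

House | Team | Pet | Drink | Profession | Color
-----------------------------------------------
  1   | Alpha | bird | coffee | teacher | blue
  2   | Beta | cat | tea | engineer | red
  3   | Delta | fish | juice | doctor | green
  4   | Gamma | dog | milk | lawyer | white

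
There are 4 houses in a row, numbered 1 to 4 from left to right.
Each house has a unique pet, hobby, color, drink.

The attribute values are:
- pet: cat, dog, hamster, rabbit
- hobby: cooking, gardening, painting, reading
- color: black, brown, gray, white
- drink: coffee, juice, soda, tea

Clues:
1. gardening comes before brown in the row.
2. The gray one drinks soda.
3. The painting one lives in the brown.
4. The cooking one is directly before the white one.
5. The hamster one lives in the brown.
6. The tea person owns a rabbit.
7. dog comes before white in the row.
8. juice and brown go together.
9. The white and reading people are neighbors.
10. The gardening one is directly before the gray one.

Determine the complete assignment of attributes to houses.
Solution:

House | Pet | Hobby | Color | Drink
-----------------------------------
  1   | dog | cooking | black | coffee
  2   | rabbit | gardening | white | tea
  3   | cat | reading | gray | soda
  4   | hamster | painting | brown | juice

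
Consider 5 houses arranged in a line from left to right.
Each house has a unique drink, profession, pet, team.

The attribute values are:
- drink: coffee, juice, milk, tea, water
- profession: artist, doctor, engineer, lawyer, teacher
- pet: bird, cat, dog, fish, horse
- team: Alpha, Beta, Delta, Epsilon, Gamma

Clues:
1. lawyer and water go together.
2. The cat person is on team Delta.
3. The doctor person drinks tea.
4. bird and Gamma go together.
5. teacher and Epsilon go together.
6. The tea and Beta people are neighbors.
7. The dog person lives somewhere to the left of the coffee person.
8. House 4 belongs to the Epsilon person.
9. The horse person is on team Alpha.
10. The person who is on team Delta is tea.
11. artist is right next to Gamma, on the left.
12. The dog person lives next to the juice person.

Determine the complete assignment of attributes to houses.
Solution:

House | Drink | Profession | Pet | Team
---------------------------------------
  1   | tea | doctor | cat | Delta
  2   | milk | artist | dog | Beta
  3   | juice | engineer | bird | Gamma
  4   | coffee | teacher | fish | Epsilon
  5   | water | lawyer | horse | Alpha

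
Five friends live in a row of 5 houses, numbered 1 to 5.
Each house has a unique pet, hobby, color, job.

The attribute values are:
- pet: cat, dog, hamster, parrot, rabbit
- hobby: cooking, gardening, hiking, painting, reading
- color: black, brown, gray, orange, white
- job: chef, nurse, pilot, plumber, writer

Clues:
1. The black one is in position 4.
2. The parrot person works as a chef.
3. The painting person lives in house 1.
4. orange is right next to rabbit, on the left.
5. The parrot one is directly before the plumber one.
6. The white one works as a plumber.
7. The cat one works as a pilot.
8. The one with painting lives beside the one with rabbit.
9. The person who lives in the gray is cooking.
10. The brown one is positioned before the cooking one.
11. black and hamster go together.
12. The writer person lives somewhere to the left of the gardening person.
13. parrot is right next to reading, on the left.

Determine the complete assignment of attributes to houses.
Solution:

House | Pet | Hobby | Color | Job
---------------------------------
  1   | parrot | painting | orange | chef
  2   | rabbit | reading | white | plumber
  3   | dog | hiking | brown | writer
  4   | hamster | gardening | black | nurse
  5   | cat | cooking | gray | pilot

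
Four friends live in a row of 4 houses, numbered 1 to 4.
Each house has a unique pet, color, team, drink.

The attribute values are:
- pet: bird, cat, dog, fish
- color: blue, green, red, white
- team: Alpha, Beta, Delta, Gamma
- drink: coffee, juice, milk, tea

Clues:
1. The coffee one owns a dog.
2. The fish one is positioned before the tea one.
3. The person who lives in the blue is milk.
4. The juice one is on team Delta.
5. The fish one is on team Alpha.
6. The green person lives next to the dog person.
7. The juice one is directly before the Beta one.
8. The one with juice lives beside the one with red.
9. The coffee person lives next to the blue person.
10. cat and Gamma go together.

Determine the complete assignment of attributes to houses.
Solution:

House | Pet | Color | Team | Drink
----------------------------------
  1   | bird | green | Delta | juice
  2   | dog | red | Beta | coffee
  3   | fish | blue | Alpha | milk
  4   | cat | white | Gamma | tea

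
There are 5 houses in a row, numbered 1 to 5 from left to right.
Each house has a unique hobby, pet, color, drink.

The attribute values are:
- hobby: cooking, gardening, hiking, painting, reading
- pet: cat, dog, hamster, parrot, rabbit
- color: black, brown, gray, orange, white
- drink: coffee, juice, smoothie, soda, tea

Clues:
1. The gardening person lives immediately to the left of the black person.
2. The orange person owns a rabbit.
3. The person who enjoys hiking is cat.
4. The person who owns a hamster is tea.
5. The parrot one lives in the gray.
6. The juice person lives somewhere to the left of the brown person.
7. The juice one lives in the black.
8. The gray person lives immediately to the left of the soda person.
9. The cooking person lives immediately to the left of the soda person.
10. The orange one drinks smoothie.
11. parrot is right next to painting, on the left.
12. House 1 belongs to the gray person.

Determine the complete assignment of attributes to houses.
Solution:

House | Hobby | Pet | Color | Drink
-----------------------------------
  1   | cooking | parrot | gray | coffee
  2   | painting | dog | white | soda
  3   | gardening | rabbit | orange | smoothie
  4   | hiking | cat | black | juice
  5   | reading | hamster | brown | tea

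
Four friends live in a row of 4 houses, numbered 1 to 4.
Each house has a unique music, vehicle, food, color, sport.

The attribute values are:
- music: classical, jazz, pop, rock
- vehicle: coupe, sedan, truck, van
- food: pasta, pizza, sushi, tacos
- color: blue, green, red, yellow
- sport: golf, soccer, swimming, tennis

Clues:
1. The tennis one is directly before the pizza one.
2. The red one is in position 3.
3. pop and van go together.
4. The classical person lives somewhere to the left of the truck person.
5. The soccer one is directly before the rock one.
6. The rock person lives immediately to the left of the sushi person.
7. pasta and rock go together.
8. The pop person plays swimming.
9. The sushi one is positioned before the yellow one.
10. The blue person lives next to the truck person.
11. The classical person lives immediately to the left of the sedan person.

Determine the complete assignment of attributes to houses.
Solution:

House | Music | Vehicle | Food | Color | Sport
----------------------------------------------
  1   | classical | coupe | tacos | green | soccer
  2   | rock | sedan | pasta | blue | golf
  3   | jazz | truck | sushi | red | tennis
  4   | pop | van | pizza | yellow | swimming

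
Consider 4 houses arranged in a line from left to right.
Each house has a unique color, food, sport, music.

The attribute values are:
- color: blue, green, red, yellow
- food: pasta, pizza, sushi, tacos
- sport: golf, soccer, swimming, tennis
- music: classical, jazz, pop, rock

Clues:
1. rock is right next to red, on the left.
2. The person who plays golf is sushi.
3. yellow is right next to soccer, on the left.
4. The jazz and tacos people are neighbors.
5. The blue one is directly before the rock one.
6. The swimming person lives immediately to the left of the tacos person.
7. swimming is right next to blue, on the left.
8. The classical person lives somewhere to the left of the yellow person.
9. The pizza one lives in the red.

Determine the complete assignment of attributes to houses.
Solution:

House | Color | Food | Sport | Music
------------------------------------
  1   | green | pasta | swimming | jazz
  2   | blue | tacos | tennis | classical
  3   | yellow | sushi | golf | rock
  4   | red | pizza | soccer | pop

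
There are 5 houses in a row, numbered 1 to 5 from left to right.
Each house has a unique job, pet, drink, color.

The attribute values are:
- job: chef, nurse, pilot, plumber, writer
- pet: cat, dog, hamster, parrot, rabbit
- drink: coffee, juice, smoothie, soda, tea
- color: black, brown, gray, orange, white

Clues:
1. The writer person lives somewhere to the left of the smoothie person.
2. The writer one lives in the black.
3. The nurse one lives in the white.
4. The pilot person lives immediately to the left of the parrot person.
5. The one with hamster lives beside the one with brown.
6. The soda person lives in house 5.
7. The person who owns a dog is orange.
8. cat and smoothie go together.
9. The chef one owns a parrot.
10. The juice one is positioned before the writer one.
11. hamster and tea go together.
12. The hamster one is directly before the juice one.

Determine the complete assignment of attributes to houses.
Solution:

House | Job | Pet | Drink | Color
---------------------------------
  1   | pilot | hamster | tea | gray
  2   | chef | parrot | juice | brown
  3   | writer | rabbit | coffee | black
  4   | nurse | cat | smoothie | white
  5   | plumber | dog | soda | orange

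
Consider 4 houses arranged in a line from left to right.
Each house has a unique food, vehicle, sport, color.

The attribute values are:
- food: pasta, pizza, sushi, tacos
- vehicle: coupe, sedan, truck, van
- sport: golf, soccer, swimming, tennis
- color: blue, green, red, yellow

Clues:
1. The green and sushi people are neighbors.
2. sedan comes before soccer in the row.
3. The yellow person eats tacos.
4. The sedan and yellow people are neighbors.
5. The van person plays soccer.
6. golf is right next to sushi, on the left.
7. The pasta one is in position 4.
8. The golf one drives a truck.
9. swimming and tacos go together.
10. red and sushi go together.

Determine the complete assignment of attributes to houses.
Solution:

House | Food | Vehicle | Sport | Color
--------------------------------------
  1   | pizza | truck | golf | green
  2   | sushi | sedan | tennis | red
  3   | tacos | coupe | swimming | yellow
  4   | pasta | van | soccer | blue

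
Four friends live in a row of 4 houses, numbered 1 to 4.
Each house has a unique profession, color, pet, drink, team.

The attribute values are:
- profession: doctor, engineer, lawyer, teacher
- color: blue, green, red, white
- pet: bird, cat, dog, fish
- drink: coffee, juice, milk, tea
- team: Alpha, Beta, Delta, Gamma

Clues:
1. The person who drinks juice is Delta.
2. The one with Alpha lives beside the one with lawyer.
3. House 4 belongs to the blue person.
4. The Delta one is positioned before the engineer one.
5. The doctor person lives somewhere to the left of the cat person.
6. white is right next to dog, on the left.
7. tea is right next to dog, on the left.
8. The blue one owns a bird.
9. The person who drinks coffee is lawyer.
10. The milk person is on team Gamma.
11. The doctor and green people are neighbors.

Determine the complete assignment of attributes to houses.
Solution:

House | Profession | Color | Pet | Drink | Team
-----------------------------------------------
  1   | doctor | white | fish | tea | Alpha
  2   | lawyer | green | dog | coffee | Beta
  3   | teacher | red | cat | juice | Delta
  4   | engineer | blue | bird | milk | Gamma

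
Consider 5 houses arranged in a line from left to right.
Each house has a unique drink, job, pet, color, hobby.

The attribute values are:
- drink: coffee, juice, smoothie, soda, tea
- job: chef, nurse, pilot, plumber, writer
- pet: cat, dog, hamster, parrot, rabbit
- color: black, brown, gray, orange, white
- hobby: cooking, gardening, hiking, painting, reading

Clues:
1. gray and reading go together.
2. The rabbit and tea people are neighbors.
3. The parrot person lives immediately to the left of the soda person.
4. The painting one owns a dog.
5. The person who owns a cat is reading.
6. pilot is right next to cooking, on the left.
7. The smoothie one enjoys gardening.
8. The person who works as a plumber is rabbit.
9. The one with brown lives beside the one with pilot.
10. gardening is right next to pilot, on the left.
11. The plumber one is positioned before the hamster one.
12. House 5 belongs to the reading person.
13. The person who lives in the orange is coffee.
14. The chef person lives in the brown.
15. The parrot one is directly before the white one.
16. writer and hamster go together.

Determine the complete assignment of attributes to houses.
Solution:

House | Drink | Job | Pet | Color | Hobby
-----------------------------------------
  1   | smoothie | chef | parrot | brown | gardening
  2   | soda | pilot | dog | white | painting
  3   | coffee | plumber | rabbit | orange | cooking
  4   | tea | writer | hamster | black | hiking
  5   | juice | nurse | cat | gray | reading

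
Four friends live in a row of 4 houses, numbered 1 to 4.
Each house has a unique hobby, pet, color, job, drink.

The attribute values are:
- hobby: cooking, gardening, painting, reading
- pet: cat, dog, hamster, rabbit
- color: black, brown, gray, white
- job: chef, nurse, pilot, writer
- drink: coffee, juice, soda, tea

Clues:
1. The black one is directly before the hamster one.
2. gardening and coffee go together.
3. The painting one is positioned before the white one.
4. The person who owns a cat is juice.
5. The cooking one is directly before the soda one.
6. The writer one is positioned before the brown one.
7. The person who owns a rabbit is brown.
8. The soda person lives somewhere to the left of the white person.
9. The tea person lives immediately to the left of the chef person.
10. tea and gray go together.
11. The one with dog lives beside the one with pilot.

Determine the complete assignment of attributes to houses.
Solution:

House | Hobby | Pet | Color | Job | Drink
-----------------------------------------
  1   | gardening | dog | black | writer | coffee
  2   | cooking | hamster | gray | pilot | tea
  3   | painting | rabbit | brown | chef | soda
  4   | reading | cat | white | nurse | juice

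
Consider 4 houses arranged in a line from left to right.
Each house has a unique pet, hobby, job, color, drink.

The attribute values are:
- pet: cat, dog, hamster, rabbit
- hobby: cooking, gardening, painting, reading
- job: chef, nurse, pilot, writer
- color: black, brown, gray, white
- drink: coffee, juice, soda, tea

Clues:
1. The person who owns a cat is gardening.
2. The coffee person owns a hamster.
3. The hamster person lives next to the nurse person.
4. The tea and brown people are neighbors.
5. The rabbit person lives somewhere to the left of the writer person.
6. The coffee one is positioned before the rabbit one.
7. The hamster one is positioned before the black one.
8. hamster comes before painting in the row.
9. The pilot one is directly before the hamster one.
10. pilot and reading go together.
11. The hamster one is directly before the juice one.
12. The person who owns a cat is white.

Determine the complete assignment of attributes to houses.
Solution:

House | Pet | Hobby | Job | Color | Drink
-----------------------------------------
  1   | dog | reading | pilot | gray | tea
  2   | hamster | cooking | chef | brown | coffee
  3   | rabbit | painting | nurse | black | juice
  4   | cat | gardening | writer | white | soda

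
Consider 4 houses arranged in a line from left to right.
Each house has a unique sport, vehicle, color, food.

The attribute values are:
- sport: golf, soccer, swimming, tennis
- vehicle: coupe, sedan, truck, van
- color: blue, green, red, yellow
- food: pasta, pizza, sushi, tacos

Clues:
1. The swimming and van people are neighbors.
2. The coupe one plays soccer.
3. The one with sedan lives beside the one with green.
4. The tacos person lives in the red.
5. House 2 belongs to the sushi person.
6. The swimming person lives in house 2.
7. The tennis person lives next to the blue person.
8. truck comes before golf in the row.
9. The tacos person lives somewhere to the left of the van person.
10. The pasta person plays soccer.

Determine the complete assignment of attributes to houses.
Solution:

House | Sport | Vehicle | Color | Food
--------------------------------------
  1   | tennis | truck | red | tacos
  2   | swimming | sedan | blue | sushi
  3   | golf | van | green | pizza
  4   | soccer | coupe | yellow | pasta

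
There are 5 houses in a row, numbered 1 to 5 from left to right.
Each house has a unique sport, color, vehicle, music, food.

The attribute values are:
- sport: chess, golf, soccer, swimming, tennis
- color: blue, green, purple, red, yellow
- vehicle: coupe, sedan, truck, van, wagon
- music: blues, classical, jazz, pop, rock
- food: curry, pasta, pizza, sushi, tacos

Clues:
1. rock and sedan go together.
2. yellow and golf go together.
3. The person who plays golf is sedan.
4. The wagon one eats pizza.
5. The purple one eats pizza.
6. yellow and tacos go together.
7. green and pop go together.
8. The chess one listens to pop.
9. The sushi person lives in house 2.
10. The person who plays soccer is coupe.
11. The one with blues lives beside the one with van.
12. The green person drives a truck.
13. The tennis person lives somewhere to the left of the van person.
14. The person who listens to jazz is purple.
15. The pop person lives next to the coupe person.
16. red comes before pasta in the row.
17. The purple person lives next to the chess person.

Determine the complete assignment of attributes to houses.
Solution:

House | Sport | Color | Vehicle | Music | Food
----------------------------------------------
  1   | tennis | purple | wagon | jazz | pizza
  2   | chess | green | truck | pop | sushi
  3   | soccer | red | coupe | blues | curry
  4   | swimming | blue | van | classical | pasta
  5   | golf | yellow | sedan | rock | tacos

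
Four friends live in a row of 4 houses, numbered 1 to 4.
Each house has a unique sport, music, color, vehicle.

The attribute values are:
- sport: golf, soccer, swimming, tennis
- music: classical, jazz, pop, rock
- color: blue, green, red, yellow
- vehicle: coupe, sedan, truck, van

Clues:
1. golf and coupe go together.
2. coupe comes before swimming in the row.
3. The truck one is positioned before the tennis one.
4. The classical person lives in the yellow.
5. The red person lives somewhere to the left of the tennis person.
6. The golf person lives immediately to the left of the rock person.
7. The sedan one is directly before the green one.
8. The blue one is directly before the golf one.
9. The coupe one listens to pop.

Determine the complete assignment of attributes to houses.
Solution:

House | Sport | Music | Color | Vehicle
---------------------------------------
  1   | soccer | jazz | blue | sedan
  2   | golf | pop | green | coupe
  3   | swimming | rock | red | truck
  4   | tennis | classical | yellow | van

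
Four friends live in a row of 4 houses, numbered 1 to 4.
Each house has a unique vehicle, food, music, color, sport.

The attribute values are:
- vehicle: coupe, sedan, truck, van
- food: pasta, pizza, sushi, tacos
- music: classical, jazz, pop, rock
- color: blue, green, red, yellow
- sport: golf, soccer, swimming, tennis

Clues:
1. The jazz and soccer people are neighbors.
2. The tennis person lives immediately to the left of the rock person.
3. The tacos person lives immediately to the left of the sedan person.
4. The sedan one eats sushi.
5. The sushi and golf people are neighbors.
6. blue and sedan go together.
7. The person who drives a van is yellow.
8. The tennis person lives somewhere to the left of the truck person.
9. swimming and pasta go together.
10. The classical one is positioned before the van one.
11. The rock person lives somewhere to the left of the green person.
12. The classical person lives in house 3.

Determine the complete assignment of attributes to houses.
Solution:

House | Vehicle | Food | Music | Color | Sport
----------------------------------------------
  1   | coupe | tacos | jazz | red | tennis
  2   | sedan | sushi | rock | blue | soccer
  3   | truck | pizza | classical | green | golf
  4   | van | pasta | pop | yellow | swimming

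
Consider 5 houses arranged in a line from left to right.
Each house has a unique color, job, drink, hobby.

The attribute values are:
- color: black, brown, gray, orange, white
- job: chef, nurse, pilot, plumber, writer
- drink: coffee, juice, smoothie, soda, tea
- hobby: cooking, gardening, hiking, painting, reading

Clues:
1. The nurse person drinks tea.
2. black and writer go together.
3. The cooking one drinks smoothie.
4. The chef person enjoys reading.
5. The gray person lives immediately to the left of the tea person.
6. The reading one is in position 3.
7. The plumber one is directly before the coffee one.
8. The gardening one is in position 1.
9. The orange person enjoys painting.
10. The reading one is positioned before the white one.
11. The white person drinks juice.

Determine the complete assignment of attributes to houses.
Solution:

House | Color | Job | Drink | Hobby
-----------------------------------
  1   | black | writer | soda | gardening
  2   | brown | plumber | smoothie | cooking
  3   | gray | chef | coffee | reading
  4   | orange | nurse | tea | painting
  5   | white | pilot | juice | hiking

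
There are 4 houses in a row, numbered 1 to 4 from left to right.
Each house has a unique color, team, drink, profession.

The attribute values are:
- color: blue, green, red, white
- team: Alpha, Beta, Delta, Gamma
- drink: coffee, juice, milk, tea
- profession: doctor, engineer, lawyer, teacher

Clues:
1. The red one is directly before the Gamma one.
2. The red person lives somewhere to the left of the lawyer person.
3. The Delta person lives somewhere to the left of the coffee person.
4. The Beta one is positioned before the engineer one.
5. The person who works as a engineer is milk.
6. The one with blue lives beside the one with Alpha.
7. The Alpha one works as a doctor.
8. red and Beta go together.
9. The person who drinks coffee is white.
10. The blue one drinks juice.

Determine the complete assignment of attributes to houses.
Solution:

House | Color | Team | Drink | Profession
-----------------------------------------
  1   | red | Beta | tea | teacher
  2   | green | Gamma | milk | engineer
  3   | blue | Delta | juice | lawyer
  4   | white | Alpha | coffee | doctor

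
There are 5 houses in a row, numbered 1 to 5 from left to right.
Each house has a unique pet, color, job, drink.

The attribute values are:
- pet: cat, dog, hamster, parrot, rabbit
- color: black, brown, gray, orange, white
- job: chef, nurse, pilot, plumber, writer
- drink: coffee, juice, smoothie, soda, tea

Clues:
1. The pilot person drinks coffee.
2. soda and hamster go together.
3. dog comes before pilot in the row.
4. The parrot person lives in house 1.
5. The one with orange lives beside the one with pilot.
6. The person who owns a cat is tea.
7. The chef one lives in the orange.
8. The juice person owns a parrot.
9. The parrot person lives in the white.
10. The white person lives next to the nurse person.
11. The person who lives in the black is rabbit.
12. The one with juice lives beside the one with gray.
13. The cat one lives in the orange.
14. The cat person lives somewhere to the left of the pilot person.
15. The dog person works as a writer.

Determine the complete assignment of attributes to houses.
Solution:

House | Pet | Color | Job | Drink
---------------------------------
  1   | parrot | white | plumber | juice
  2   | hamster | gray | nurse | soda
  3   | dog | brown | writer | smoothie
  4   | cat | orange | chef | tea
  5   | rabbit | black | pilot | coffee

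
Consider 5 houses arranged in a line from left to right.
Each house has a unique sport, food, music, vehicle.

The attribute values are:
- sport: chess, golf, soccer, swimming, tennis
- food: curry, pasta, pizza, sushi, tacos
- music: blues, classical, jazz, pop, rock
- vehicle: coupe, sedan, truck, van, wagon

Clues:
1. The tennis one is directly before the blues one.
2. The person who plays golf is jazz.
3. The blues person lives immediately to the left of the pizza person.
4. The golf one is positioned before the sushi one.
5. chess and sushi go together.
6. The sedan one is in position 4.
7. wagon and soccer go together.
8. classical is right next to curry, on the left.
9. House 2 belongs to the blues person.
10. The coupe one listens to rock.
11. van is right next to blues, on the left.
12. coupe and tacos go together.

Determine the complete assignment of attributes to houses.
Solution:

House | Sport | Food | Music | Vehicle
--------------------------------------
  1   | tennis | pasta | classical | van
  2   | soccer | curry | blues | wagon
  3   | golf | pizza | jazz | truck
  4   | chess | sushi | pop | sedan
  5   | swimming | tacos | rock | coupe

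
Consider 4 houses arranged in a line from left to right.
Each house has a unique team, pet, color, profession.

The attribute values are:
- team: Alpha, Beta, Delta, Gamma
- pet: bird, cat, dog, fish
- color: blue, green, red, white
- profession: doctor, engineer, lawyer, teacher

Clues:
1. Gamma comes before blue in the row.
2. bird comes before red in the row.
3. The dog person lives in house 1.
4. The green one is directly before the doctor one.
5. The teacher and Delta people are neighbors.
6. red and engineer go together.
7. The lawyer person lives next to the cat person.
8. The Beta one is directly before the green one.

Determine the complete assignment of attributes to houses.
Solution:

House | Team | Pet | Color | Profession
---------------------------------------
  1   | Beta | dog | white | lawyer
  2   | Gamma | cat | green | teacher
  3   | Delta | bird | blue | doctor
  4   | Alpha | fish | red | engineer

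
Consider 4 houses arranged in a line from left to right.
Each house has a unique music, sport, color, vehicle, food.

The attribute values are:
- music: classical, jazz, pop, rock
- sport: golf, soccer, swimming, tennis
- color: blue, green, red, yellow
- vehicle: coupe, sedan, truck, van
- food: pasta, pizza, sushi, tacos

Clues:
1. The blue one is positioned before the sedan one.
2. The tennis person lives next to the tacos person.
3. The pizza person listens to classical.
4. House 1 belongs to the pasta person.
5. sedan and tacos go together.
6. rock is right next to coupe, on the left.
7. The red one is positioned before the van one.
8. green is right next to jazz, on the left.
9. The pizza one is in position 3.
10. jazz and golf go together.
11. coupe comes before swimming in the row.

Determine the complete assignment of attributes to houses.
Solution:

House | Music | Sport | Color | Vehicle | Food
----------------------------------------------
  1   | rock | soccer | green | truck | pasta
  2   | jazz | golf | red | coupe | sushi
  3   | classical | tennis | blue | van | pizza
  4   | pop | swimming | yellow | sedan | tacos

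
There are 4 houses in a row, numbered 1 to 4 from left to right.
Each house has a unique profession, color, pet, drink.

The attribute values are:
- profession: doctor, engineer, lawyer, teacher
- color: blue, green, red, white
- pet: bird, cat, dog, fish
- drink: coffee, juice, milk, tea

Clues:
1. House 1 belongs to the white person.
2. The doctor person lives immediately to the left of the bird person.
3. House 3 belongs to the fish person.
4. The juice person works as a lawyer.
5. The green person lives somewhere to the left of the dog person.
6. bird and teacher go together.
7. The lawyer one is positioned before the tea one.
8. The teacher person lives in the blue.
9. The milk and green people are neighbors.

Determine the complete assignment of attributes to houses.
Solution:

House | Profession | Color | Pet | Drink
----------------------------------------
  1   | doctor | white | cat | coffee
  2   | teacher | blue | bird | milk
  3   | lawyer | green | fish | juice
  4   | engineer | red | dog | tea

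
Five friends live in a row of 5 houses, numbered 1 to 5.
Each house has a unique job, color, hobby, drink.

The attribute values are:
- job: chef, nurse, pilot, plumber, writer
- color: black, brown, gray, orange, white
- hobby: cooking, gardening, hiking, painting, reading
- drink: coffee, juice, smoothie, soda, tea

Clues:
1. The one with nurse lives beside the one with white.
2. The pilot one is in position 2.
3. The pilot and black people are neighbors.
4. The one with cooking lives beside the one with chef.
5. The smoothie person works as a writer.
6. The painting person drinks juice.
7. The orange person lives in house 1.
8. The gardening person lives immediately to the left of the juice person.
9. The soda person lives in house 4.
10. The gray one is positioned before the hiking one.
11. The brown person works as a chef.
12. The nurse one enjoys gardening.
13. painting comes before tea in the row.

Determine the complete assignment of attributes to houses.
Solution:

House | Job | Color | Hobby | Drink
-----------------------------------
  1   | nurse | orange | gardening | coffee
  2   | pilot | white | painting | juice
  3   | writer | black | reading | smoothie
  4   | plumber | gray | cooking | soda
  5   | chef | brown | hiking | tea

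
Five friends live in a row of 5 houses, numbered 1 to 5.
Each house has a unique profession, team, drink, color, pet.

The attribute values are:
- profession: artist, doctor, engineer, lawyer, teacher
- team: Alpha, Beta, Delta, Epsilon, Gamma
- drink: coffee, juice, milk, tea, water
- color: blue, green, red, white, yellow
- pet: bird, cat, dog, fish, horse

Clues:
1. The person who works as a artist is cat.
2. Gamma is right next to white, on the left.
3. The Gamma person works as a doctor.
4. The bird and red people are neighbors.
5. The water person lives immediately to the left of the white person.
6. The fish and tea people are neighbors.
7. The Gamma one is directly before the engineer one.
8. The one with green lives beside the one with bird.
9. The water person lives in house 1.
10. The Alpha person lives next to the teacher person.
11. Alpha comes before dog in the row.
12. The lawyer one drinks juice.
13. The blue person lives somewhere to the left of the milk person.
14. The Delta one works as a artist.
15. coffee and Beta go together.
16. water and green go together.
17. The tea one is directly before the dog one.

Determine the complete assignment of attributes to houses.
Solution:

House | Profession | Team | Drink | Color | Pet
-----------------------------------------------
  1   | doctor | Gamma | water | green | fish
  2   | engineer | Alpha | tea | white | bird
  3   | teacher | Beta | coffee | red | dog
  4   | lawyer | Epsilon | juice | blue | horse
  5   | artist | Delta | milk | yellow | cat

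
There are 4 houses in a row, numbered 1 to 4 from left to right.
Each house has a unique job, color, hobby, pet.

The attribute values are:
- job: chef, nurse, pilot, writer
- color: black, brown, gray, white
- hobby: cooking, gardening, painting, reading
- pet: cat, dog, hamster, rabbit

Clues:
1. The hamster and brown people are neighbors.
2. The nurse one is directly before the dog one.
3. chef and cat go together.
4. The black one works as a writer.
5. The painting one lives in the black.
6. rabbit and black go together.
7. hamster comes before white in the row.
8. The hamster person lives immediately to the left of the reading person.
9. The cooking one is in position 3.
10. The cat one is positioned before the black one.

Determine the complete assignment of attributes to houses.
Solution:

House | Job | Color | Hobby | Pet
---------------------------------
  1   | nurse | gray | gardening | hamster
  2   | pilot | brown | reading | dog
  3   | chef | white | cooking | cat
  4   | writer | black | painting | rabbit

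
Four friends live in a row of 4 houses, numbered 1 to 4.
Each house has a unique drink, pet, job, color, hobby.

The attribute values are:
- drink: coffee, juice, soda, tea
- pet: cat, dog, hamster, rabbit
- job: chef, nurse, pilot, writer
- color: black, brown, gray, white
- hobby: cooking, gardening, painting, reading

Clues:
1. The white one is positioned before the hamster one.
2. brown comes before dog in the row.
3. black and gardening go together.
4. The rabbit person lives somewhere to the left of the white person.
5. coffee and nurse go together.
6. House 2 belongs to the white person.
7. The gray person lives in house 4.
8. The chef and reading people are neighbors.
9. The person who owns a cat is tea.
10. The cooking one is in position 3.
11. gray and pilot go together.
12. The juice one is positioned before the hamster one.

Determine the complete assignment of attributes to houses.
Solution:

House | Drink | Pet | Job | Color | Hobby
-----------------------------------------
  1   | juice | rabbit | chef | black | gardening
  2   | tea | cat | writer | white | reading
  3   | coffee | hamster | nurse | brown | cooking
  4   | soda | dog | pilot | gray | painting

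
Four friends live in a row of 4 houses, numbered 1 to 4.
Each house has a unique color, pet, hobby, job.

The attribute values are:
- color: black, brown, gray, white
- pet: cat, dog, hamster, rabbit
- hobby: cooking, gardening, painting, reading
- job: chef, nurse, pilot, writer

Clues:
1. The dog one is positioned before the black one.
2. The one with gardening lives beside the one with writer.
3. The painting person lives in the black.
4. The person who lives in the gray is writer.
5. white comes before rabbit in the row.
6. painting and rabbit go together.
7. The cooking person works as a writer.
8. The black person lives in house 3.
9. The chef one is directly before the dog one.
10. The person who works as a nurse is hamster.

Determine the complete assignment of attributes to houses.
Solution:

House | Color | Pet | Hobby | Job
---------------------------------
  1   | white | cat | gardening | chef
  2   | gray | dog | cooking | writer
  3   | black | rabbit | painting | pilot
  4   | brown | hamster | reading | nurse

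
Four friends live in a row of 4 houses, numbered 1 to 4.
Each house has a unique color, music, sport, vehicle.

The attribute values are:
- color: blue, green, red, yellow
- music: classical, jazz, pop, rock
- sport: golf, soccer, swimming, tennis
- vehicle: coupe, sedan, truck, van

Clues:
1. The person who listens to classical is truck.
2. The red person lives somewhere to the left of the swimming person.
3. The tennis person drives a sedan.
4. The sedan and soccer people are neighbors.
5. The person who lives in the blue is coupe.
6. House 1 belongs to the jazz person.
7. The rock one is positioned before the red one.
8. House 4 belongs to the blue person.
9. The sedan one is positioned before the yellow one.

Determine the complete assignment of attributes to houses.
Solution:

House | Color | Music | Sport | Vehicle
---------------------------------------
  1   | green | jazz | tennis | sedan
  2   | yellow | rock | soccer | van
  3   | red | classical | golf | truck
  4   | blue | pop | swimming | coupe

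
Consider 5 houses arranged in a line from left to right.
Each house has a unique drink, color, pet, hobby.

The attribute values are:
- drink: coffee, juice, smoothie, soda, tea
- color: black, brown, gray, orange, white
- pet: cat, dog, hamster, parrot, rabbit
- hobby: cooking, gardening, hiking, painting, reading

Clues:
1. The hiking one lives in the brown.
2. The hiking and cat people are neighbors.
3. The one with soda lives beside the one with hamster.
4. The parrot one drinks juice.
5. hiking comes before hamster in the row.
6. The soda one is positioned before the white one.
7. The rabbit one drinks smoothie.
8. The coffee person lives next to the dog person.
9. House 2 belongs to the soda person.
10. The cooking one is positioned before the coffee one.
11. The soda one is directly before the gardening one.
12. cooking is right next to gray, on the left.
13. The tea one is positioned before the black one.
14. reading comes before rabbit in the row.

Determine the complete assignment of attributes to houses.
Solution:

House | Drink | Color | Pet | Hobby
-----------------------------------
  1   | juice | brown | parrot | hiking
  2   | soda | orange | cat | cooking
  3   | coffee | gray | hamster | gardening
  4   | tea | white | dog | reading
  5   | smoothie | black | rabbit | painting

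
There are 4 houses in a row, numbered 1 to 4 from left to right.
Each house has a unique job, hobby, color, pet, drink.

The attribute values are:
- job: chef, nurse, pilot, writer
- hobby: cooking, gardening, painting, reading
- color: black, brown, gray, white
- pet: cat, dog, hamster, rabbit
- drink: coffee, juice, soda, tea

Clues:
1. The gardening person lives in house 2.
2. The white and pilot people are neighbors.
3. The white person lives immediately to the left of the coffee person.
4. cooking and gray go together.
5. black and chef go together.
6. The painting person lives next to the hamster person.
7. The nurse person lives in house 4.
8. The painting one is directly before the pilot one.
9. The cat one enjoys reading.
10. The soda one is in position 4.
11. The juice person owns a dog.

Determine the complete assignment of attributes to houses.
Solution:

House | Job | Hobby | Color | Pet | Drink
-----------------------------------------
  1   | writer | painting | white | dog | juice
  2   | pilot | gardening | brown | hamster | coffee
  3   | chef | reading | black | cat | tea
  4   | nurse | cooking | gray | rabbit | soda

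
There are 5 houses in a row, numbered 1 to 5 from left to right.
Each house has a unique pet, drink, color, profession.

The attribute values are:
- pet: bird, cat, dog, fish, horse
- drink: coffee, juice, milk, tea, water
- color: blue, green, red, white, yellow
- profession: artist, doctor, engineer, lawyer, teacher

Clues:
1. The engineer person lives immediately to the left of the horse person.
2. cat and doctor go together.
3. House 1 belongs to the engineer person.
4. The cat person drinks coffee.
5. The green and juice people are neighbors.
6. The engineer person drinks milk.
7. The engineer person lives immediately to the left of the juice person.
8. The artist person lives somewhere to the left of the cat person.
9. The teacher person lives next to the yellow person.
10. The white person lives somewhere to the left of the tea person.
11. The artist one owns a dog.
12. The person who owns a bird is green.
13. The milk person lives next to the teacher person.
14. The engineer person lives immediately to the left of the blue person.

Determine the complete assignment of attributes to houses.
Solution:

House | Pet | Drink | Color | Profession
----------------------------------------
  1   | bird | milk | green | engineer
  2   | horse | juice | blue | teacher
  3   | dog | water | yellow | artist
  4   | cat | coffee | white | doctor
  5   | fish | tea | red | lawyer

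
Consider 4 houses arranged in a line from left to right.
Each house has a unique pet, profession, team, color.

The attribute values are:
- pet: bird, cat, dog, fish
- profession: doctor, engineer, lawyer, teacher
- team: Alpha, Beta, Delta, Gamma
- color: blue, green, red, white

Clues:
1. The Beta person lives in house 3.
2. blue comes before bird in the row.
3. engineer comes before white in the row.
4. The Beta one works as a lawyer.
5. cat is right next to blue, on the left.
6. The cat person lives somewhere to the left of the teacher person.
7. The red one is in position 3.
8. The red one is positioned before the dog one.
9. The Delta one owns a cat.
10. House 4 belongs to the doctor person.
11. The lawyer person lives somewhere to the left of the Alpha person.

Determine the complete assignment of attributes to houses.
Solution:

House | Pet | Profession | Team | Color
---------------------------------------
  1   | cat | engineer | Delta | green
  2   | fish | teacher | Gamma | blue
  3   | bird | lawyer | Beta | red
  4   | dog | doctor | Alpha | white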